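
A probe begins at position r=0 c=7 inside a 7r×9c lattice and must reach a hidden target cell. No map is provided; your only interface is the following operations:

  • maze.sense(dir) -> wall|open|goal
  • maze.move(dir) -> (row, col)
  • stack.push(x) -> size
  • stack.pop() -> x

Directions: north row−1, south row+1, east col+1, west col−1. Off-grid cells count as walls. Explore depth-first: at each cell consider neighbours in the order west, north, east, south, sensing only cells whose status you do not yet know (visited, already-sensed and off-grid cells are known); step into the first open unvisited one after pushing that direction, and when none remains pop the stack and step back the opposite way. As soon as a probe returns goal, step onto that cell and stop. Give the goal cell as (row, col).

Action: maze.sense[dir=west]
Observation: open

Action: stack.push[x=west]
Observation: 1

Action: maze.move[dir=west]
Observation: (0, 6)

Action: maze.sense[dir=west]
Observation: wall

Action: maze.sense[dir=south]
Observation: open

Action: stack.push[x=south]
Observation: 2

Action: maze.move[dir=south]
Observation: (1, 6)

Action: maze.sense[dir=west]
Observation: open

Action: stack.push[x=west]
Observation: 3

Action: maze.move[dir=west]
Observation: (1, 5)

Action: maze.sense[dir=west]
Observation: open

Action: stack.push[x=west]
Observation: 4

Action: maze.move[dir=west]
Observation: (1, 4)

Action: maze.sense[dir=west]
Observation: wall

Action: maze.sense[dir=north]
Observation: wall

Action: maze.sense[dir=south]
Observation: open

Action: stack.push[x=south]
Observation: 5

Action: maze.move[dir=south]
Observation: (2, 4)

Action: maze.sense[dir=west]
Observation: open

Action: stack.push[x=west]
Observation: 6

Action: maze.move[dir=west]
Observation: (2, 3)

Action: maze.sense[dir=west]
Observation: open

Action: stack.push[x=west]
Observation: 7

Action: maze.move[dir=west]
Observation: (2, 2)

Action: maze.sense[dir=west]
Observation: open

Action: stack.push[x=west]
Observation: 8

Action: maze.move[dir=west]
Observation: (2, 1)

Action: maze.sense[dir=west]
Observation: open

Action: stack.push[x=west]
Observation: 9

Action: maze.move[dir=west]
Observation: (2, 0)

Action: maze.sense[dir=north]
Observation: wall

Action: maze.sense[dir=south]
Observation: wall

Action: stack.pop[]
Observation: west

Action: maze.move[dir=east]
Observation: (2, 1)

Action: maze.sense[dir=north]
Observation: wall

Action: maze.sense[dir=south]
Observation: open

Action: stack.push[x=south]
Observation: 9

Action: maze.move[dir=south]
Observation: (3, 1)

Action: maze.sense[dir=east]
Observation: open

Action: stack.push[x=east]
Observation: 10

Action: maze.move[dir=east]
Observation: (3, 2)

Action: maze.sense[dir=east]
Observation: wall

Action: maze.sense[dir=south]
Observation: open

Action: stack.push[x=south]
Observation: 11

Action: maze.move[dir=south]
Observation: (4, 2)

Action: maze.sense[dir=west]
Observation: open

Action: stack.push[x=west]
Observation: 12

Action: maze.move[dir=west]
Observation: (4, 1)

Action: maze.sense[dir=west]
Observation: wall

Action: maze.sense[dir=south]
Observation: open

Action: stack.push[x=south]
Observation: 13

Action: maze.move[dir=south]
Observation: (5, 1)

Action: maze.sense[dir=west]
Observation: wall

Action: maze.sense[dir=east]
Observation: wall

Action: maze.sense[dir=south]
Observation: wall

Action: stack.pop[]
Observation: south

Action: maze.move[dir=north]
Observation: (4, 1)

Action: stack.pop[]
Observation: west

Action: maze.move[dir=east]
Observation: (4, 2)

Action: maze.sense[dir=east]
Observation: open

Action: stack.push[x=east]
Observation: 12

Action: maze.move[dir=east]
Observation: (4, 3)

Action: maze.sense[dir=east]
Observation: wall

Action: maze.sense[dir=south]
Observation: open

Action: stack.push[x=south]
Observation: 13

Action: maze.move[dir=south]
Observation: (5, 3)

Action: maze.sense[dir=east]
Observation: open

Action: stack.push[x=east]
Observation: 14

Action: maze.move[dir=east]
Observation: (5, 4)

Action: maze.sense[dir=east]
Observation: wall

Action: maze.sense[dir=south]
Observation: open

Action: stack.push[x=south]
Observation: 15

Action: maze.move[dir=south]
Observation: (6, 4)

Action: maze.sense[dir=west]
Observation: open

Action: stack.push[x=west]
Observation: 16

Action: maze.move[dir=west]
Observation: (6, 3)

Action: maze.sense[dir=west]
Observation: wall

Action: stack.pop[]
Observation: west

Action: maze.move[dir=east]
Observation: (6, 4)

Action: maze.sense[dir=east]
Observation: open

Action: stack.push[x=east]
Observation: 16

Action: maze.move[dir=east]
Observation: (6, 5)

Action: maze.sense[dir=east]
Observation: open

Action: stack.push[x=east]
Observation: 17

Action: maze.move[dir=east]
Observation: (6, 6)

Action: maze.sense[dir=north]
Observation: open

Action: stack.push[x=north]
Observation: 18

Action: maze.move[dir=north]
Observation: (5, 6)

Action: maze.sense[dir=north]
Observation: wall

Action: maze.sense[dir=east]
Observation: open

Action: stack.push[x=east]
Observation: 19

Action: maze.move[dir=east]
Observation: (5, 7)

Action: maze.sense[dir=north]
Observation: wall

Action: maze.sense[dir=east]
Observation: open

Action: stack.push[x=east]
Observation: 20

Action: maze.move[dir=east]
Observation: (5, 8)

Action: maze.sense[dir=north]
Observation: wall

Action: maze.sense[dir=south]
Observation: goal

Action: maze.move[dir=south]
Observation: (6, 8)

Answer: (6, 8)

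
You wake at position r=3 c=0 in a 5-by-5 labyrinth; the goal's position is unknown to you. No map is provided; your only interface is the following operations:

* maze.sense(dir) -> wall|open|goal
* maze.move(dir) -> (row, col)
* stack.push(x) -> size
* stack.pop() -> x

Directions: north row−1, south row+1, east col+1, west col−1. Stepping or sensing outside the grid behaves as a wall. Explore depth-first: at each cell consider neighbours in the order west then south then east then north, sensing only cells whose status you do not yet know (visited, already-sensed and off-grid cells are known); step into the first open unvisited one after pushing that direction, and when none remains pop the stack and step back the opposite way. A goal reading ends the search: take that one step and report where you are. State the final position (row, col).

;; maze.sense(dir='south') ~> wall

;; maze.sense(dir='east') ~> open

;; stack.push(x='east') ~> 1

;; maze.move(dir='east') ~> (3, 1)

;; maze.sense(dir='south') ~> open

;; stack.push(x='south') ~> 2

;; maze.move(dir='south') ~> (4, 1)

;; maze.sense(dir='east') ~> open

;; stack.push(x='east') ~> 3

;; maze.move(dir='east') ~> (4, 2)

;; maze.sense(dir='east') ~> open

;; stack.push(x='east') ~> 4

;; maze.move(dir='east') ~> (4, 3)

;; maze.sense(dir='east') ~> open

;; stack.push(x='east') ~> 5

;; maze.move(dir='east') ~> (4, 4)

;; maze.sense(dir='north') ~> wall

;; stack.pop() ~> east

;; maze.move(dir='west') ~> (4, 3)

;; maze.sense(dir='north') ~> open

;; stack.push(x='north') ~> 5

;; maze.move(dir='north') ~> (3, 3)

;; maze.sense(dir='west') ~> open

;; stack.push(x='west') ~> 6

;; maze.move(dir='west') ~> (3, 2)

;; maze.sense(dir='north') ~> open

;; stack.push(x='north') ~> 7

;; maze.move(dir='north') ~> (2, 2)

;; maze.sense(dir='west') ~> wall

;; maze.sense(dir='east') ~> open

;; stack.push(x='east') ~> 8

;; maze.move(dir='east') ~> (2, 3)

;; maze.sense(dir='east') ~> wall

;; maze.sense(dir='north') ~> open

;; stack.push(x='north') ~> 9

;; maze.move(dir='north') ~> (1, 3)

;; maze.sense(dir='west') ~> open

;; stack.push(x='west') ~> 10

;; maze.move(dir='west') ~> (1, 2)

;; maze.sense(dir='west') ~> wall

;; maze.sense(dir='north') ~> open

;; stack.push(x='north') ~> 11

;; maze.move(dir='north') ~> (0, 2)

;; maze.sense(dir='west') ~> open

;; stack.push(x='west') ~> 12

;; maze.move(dir='west') ~> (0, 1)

;; maze.sense(dir='west') ~> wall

;; stack.pop() ~> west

;; maze.move(dir='east') ~> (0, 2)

;; maze.sense(dir='east') ~> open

;; stack.push(x='east') ~> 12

;; maze.move(dir='east') ~> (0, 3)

;; maze.sense(dir='east') ~> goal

;; maze.move(dir='east') ~> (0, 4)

Answer: (0, 4)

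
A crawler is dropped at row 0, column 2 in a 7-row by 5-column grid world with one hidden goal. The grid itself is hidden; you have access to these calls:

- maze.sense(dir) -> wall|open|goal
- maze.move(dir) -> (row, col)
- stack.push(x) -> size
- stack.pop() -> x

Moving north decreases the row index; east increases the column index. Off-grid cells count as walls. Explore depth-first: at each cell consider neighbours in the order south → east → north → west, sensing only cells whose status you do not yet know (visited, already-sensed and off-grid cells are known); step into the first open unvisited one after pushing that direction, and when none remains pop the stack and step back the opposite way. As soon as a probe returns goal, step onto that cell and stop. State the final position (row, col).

-> maze.sense(south)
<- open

-> stack.push(south)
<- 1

-> maze.move(south)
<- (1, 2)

-> maze.sense(south)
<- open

-> stack.push(south)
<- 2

-> maze.move(south)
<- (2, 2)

-> maze.sense(south)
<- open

-> stack.push(south)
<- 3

-> maze.move(south)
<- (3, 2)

-> maze.sense(south)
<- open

-> stack.push(south)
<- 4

-> maze.move(south)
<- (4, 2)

-> maze.sense(south)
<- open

-> stack.push(south)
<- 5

-> maze.move(south)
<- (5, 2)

-> maze.sense(south)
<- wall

-> maze.sense(east)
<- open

-> stack.push(east)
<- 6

-> maze.move(east)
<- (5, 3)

-> maze.sense(south)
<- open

-> stack.push(south)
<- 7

-> maze.move(south)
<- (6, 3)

-> maze.sense(east)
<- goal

-> maze.move(east)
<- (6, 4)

Answer: (6, 4)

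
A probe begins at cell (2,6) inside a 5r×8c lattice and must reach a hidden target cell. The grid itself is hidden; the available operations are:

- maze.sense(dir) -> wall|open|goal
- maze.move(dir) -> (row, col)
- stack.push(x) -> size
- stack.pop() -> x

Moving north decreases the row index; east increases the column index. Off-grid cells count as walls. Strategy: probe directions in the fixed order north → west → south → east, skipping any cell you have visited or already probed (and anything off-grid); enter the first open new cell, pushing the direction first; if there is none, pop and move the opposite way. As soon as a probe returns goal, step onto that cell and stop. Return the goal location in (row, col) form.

-> maze.sense(dir: north)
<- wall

-> maze.sense(dir: west)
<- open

-> stack.push(x: west)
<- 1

-> maze.move(dir: west)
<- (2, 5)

-> maze.sense(dir: north)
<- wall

-> maze.sense(dir: west)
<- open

-> stack.push(x: west)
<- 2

-> maze.move(dir: west)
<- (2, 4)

-> maze.sense(dir: north)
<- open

-> stack.push(x: north)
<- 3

-> maze.move(dir: north)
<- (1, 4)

-> maze.sense(dir: north)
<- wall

-> maze.sense(dir: west)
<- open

-> stack.push(x: west)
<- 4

-> maze.move(dir: west)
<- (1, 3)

-> maze.sense(dir: north)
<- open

-> stack.push(x: north)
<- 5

-> maze.move(dir: north)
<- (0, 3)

-> maze.sense(dir: west)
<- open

-> stack.push(x: west)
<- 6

-> maze.move(dir: west)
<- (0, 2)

-> maze.sense(dir: west)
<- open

-> stack.push(x: west)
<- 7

-> maze.move(dir: west)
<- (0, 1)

-> maze.sense(dir: west)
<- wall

-> maze.sense(dir: south)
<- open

-> stack.push(x: south)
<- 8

-> maze.move(dir: south)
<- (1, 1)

-> maze.sense(dir: west)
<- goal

-> maze.move(dir: west)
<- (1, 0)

Answer: (1, 0)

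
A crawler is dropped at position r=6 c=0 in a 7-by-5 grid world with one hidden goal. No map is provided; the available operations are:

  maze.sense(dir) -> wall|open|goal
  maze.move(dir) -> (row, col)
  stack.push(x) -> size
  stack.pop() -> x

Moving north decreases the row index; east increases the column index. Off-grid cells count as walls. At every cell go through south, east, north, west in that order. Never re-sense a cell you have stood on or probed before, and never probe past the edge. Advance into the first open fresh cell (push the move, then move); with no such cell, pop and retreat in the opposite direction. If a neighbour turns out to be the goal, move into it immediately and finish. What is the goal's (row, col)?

;; maze.sense(dir: east) => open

;; stack.push(x: east) => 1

;; maze.move(dir: east) => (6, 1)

;; maze.sense(dir: east) => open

;; stack.push(x: east) => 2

;; maze.move(dir: east) => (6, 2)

;; maze.sense(dir: east) => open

;; stack.push(x: east) => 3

;; maze.move(dir: east) => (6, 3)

;; maze.sense(dir: east) => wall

;; maze.sense(dir: north) => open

;; stack.push(x: north) => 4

;; maze.move(dir: north) => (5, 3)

;; maze.sense(dir: east) => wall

;; maze.sense(dir: north) => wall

;; maze.sense(dir: west) => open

;; stack.push(x: west) => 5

;; maze.move(dir: west) => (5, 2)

;; maze.sense(dir: north) => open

;; stack.push(x: north) => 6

;; maze.move(dir: north) => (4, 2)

;; maze.sense(dir: north) => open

;; stack.push(x: north) => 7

;; maze.move(dir: north) => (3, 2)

;; maze.sense(dir: east) => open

;; stack.push(x: east) => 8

;; maze.move(dir: east) => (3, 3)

;; maze.sense(dir: east) => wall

;; maze.sense(dir: north) => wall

;; stack.pop() => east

;; maze.move(dir: west) => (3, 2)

;; maze.sense(dir: north) => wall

;; maze.sense(dir: west) => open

;; stack.push(x: west) => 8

;; maze.move(dir: west) => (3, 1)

;; maze.sense(dir: south) => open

;; stack.push(x: south) => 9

;; maze.move(dir: south) => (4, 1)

;; maze.sense(dir: south) => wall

;; maze.sense(dir: west) => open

;; stack.push(x: west) => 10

;; maze.move(dir: west) => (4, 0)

;; maze.sense(dir: south) => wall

;; maze.sense(dir: north) => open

;; stack.push(x: north) => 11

;; maze.move(dir: north) => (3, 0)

;; maze.sense(dir: north) => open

;; stack.push(x: north) => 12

;; maze.move(dir: north) => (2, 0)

;; maze.sense(dir: east) => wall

;; maze.sense(dir: north) => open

;; stack.push(x: north) => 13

;; maze.move(dir: north) => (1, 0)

;; maze.sense(dir: east) => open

;; stack.push(x: east) => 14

;; maze.move(dir: east) => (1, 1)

;; maze.sense(dir: east) => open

;; stack.push(x: east) => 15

;; maze.move(dir: east) => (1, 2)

;; maze.sense(dir: east) => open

;; stack.push(x: east) => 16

;; maze.move(dir: east) => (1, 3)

;; maze.sense(dir: east) => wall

;; maze.sense(dir: north) => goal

;; maze.move(dir: north) => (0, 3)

Answer: (0, 3)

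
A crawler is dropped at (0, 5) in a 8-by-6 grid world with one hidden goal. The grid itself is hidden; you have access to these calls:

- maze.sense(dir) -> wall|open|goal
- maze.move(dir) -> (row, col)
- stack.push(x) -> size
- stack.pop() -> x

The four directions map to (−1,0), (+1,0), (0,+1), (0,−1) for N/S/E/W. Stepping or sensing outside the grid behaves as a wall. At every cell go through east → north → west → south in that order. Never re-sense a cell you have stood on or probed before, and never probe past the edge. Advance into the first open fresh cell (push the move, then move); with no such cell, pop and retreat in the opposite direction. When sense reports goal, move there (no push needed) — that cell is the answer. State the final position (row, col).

CALL sense[dir='west']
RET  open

CALL push[x='west']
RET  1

CALL move[dir='west']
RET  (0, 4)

CALL sense[dir='west']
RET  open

CALL push[x='west']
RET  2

CALL move[dir='west']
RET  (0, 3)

CALL sense[dir='west']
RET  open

CALL push[x='west']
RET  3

CALL move[dir='west']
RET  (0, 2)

CALL sense[dir='west']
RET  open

CALL push[x='west']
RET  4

CALL move[dir='west']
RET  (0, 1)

CALL sense[dir='west']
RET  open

CALL push[x='west']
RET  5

CALL move[dir='west']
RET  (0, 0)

CALL sense[dir='south']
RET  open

CALL push[x='south']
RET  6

CALL move[dir='south']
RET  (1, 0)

CALL sense[dir='east']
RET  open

CALL push[x='east']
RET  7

CALL move[dir='east']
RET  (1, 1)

CALL sense[dir='east']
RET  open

CALL push[x='east']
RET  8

CALL move[dir='east']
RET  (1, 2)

CALL sense[dir='east']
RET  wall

CALL sense[dir='south']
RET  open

CALL push[x='south']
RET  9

CALL move[dir='south']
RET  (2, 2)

CALL sense[dir='east']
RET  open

CALL push[x='east']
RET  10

CALL move[dir='east']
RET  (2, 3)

CALL sense[dir='east']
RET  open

CALL push[x='east']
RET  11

CALL move[dir='east']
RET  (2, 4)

CALL sense[dir='east']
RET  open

CALL push[x='east']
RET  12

CALL move[dir='east']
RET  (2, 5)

CALL sense[dir='north']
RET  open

CALL push[x='north']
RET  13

CALL move[dir='north']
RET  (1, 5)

CALL sense[dir='west']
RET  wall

CALL pop[]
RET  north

CALL move[dir='south']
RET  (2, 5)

CALL sense[dir='south']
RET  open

CALL push[x='south']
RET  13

CALL move[dir='south']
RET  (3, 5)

CALL sense[dir='west']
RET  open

CALL push[x='west']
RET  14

CALL move[dir='west']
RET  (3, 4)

CALL sense[dir='west']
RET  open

CALL push[x='west']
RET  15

CALL move[dir='west']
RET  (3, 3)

CALL sense[dir='west']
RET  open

CALL push[x='west']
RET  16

CALL move[dir='west']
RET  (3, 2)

CALL sense[dir='west']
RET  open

CALL push[x='west']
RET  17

CALL move[dir='west']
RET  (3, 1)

CALL sense[dir='north']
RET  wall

CALL sense[dir='west']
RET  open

CALL push[x='west']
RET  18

CALL move[dir='west']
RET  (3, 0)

CALL sense[dir='north']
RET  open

CALL push[x='north']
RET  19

CALL move[dir='north']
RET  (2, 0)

CALL pop[]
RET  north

CALL move[dir='south']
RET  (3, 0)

CALL sense[dir='south']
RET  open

CALL push[x='south']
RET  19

CALL move[dir='south']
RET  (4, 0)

CALL sense[dir='east']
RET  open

CALL push[x='east']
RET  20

CALL move[dir='east']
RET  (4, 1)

CALL sense[dir='east']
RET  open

CALL push[x='east']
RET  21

CALL move[dir='east']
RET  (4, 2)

CALL sense[dir='east']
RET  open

CALL push[x='east']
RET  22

CALL move[dir='east']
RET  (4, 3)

CALL sense[dir='east']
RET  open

CALL push[x='east']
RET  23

CALL move[dir='east']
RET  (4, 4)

CALL sense[dir='east']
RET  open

CALL push[x='east']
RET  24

CALL move[dir='east']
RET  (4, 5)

CALL sense[dir='south']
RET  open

CALL push[x='south']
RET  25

CALL move[dir='south']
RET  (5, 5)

CALL sense[dir='west']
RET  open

CALL push[x='west']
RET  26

CALL move[dir='west']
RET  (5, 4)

CALL sense[dir='west']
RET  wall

CALL sense[dir='south']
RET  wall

CALL pop[]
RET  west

CALL move[dir='east']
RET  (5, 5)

CALL sense[dir='south']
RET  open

CALL push[x='south']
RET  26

CALL move[dir='south']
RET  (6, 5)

CALL sense[dir='south']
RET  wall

CALL pop[]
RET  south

CALL move[dir='north']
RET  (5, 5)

CALL pop[]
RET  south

CALL move[dir='north']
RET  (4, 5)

CALL pop[]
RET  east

CALL move[dir='west']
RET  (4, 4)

CALL pop[]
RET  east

CALL move[dir='west']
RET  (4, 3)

CALL pop[]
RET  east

CALL move[dir='west']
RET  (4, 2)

CALL sense[dir='south']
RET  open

CALL push[x='south']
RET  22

CALL move[dir='south']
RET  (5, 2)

CALL sense[dir='west']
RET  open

CALL push[x='west']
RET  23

CALL move[dir='west']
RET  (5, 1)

CALL sense[dir='west']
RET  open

CALL push[x='west']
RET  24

CALL move[dir='west']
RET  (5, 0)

CALL sense[dir='south']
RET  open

CALL push[x='south']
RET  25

CALL move[dir='south']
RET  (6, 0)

CALL sense[dir='east']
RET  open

CALL push[x='east']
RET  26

CALL move[dir='east']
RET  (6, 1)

CALL sense[dir='east']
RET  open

CALL push[x='east']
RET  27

CALL move[dir='east']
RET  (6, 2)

CALL sense[dir='east']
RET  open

CALL push[x='east']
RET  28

CALL move[dir='east']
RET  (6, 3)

CALL sense[dir='south']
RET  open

CALL push[x='south']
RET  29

CALL move[dir='south']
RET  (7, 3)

CALL sense[dir='east']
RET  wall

CALL sense[dir='west']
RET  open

CALL push[x='west']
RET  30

CALL move[dir='west']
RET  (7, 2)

CALL sense[dir='west']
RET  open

CALL push[x='west']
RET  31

CALL move[dir='west']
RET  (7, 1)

CALL sense[dir='west']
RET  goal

CALL move[dir='west']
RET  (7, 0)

Answer: (7, 0)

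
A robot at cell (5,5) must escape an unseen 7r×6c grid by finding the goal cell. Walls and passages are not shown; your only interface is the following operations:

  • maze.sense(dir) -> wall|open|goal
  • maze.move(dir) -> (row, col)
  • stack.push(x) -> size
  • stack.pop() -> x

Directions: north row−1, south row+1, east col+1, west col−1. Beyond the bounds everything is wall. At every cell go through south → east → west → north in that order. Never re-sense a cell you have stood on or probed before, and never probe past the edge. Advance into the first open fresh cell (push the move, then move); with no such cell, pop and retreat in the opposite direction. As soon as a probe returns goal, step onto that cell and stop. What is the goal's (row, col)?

Do: sense[dir: south]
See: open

Do: push[x: south]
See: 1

Do: move[dir: south]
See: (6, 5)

Do: sense[dir: west]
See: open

Do: push[x: west]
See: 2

Do: move[dir: west]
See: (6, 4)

Do: sense[dir: west]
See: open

Do: push[x: west]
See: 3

Do: move[dir: west]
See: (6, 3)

Do: sense[dir: west]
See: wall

Do: sense[dir: north]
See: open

Do: push[x: north]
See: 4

Do: move[dir: north]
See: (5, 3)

Do: sense[dir: east]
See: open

Do: push[x: east]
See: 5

Do: move[dir: east]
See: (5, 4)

Do: sense[dir: north]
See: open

Do: push[x: north]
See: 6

Do: move[dir: north]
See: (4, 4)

Do: sense[dir: east]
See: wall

Do: sense[dir: west]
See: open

Do: push[x: west]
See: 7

Do: move[dir: west]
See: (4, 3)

Do: sense[dir: west]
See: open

Do: push[x: west]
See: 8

Do: move[dir: west]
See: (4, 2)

Do: sense[dir: south]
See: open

Do: push[x: south]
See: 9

Do: move[dir: south]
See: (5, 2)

Do: sense[dir: west]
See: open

Do: push[x: west]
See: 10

Do: move[dir: west]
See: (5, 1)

Do: sense[dir: south]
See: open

Do: push[x: south]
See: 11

Do: move[dir: south]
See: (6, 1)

Do: sense[dir: west]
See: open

Do: push[x: west]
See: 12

Do: move[dir: west]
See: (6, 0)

Do: sense[dir: north]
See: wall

Do: pop[]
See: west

Do: move[dir: east]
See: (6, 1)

Do: pop[]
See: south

Do: move[dir: north]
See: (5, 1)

Do: sense[dir: north]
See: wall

Do: pop[]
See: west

Do: move[dir: east]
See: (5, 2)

Do: pop[]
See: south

Do: move[dir: north]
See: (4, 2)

Do: sense[dir: north]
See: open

Do: push[x: north]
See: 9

Do: move[dir: north]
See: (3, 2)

Do: sense[dir: east]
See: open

Do: push[x: east]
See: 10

Do: move[dir: east]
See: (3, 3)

Do: sense[dir: east]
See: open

Do: push[x: east]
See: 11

Do: move[dir: east]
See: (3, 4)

Do: sense[dir: east]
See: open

Do: push[x: east]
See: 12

Do: move[dir: east]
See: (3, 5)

Do: sense[dir: north]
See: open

Do: push[x: north]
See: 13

Do: move[dir: north]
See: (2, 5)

Do: sense[dir: west]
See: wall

Do: sense[dir: north]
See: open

Do: push[x: north]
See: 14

Do: move[dir: north]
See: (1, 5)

Do: sense[dir: west]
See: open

Do: push[x: west]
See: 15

Do: move[dir: west]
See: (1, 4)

Do: sense[dir: west]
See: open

Do: push[x: west]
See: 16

Do: move[dir: west]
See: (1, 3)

Do: sense[dir: south]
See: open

Do: push[x: south]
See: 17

Do: move[dir: south]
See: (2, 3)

Do: sense[dir: west]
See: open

Do: push[x: west]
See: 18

Do: move[dir: west]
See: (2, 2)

Do: sense[dir: west]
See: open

Do: push[x: west]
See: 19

Do: move[dir: west]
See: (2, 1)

Do: sense[dir: south]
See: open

Do: push[x: south]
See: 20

Do: move[dir: south]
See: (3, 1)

Do: sense[dir: west]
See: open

Do: push[x: west]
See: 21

Do: move[dir: west]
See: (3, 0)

Do: sense[dir: south]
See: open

Do: push[x: south]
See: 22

Do: move[dir: south]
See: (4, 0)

Do: pop[]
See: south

Do: move[dir: north]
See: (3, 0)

Do: sense[dir: north]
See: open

Do: push[x: north]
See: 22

Do: move[dir: north]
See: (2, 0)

Do: sense[dir: north]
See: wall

Do: pop[]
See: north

Do: move[dir: south]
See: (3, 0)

Do: pop[]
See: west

Do: move[dir: east]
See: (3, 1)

Do: pop[]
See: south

Do: move[dir: north]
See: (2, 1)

Do: sense[dir: north]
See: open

Do: push[x: north]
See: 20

Do: move[dir: north]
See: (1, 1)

Do: sense[dir: east]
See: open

Do: push[x: east]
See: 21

Do: move[dir: east]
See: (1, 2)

Do: sense[dir: north]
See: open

Do: push[x: north]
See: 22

Do: move[dir: north]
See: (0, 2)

Do: sense[dir: east]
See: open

Do: push[x: east]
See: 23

Do: move[dir: east]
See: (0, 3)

Do: sense[dir: east]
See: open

Do: push[x: east]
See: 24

Do: move[dir: east]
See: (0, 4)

Do: sense[dir: east]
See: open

Do: push[x: east]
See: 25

Do: move[dir: east]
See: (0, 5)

Do: pop[]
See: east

Do: move[dir: west]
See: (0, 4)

Do: pop[]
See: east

Do: move[dir: west]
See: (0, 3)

Do: pop[]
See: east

Do: move[dir: west]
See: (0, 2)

Do: sense[dir: west]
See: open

Do: push[x: west]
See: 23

Do: move[dir: west]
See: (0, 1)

Do: sense[dir: west]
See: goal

Do: move[dir: west]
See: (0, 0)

Answer: (0, 0)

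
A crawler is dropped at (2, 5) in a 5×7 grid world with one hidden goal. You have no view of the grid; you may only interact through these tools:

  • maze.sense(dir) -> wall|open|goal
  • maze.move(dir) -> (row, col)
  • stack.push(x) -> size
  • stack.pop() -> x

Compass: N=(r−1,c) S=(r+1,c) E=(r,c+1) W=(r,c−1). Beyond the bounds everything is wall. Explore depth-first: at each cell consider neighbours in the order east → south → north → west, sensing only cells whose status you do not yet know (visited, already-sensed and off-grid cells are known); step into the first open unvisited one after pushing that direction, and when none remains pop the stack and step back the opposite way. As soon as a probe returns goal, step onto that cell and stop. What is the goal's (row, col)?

→ sense(dir→east)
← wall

→ sense(dir→south)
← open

→ push(x→south)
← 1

→ move(dir→south)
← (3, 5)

→ sense(dir→east)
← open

→ push(x→east)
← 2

→ move(dir→east)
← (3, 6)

→ sense(dir→south)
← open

→ push(x→south)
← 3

→ move(dir→south)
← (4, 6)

→ sense(dir→west)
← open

→ push(x→west)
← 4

→ move(dir→west)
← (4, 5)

→ sense(dir→west)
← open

→ push(x→west)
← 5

→ move(dir→west)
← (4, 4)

→ sense(dir→north)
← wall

→ sense(dir→west)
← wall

→ pop()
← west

→ move(dir→east)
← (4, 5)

→ pop()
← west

→ move(dir→east)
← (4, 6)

→ pop()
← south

→ move(dir→north)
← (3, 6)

→ pop()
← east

→ move(dir→west)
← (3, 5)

→ pop()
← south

→ move(dir→north)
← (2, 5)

→ sense(dir→north)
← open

→ push(x→north)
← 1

→ move(dir→north)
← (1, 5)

→ sense(dir→east)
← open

→ push(x→east)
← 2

→ move(dir→east)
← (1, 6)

→ sense(dir→north)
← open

→ push(x→north)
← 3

→ move(dir→north)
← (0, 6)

→ sense(dir→west)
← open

→ push(x→west)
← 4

→ move(dir→west)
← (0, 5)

→ sense(dir→west)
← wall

→ pop()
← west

→ move(dir→east)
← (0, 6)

→ pop()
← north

→ move(dir→south)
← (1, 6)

→ pop()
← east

→ move(dir→west)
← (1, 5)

→ sense(dir→west)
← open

→ push(x→west)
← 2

→ move(dir→west)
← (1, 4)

→ sense(dir→south)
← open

→ push(x→south)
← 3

→ move(dir→south)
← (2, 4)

→ sense(dir→west)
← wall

→ pop()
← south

→ move(dir→north)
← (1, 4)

→ sense(dir→west)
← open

→ push(x→west)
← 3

→ move(dir→west)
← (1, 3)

→ sense(dir→north)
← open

→ push(x→north)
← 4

→ move(dir→north)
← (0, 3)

→ sense(dir→west)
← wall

→ pop()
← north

→ move(dir→south)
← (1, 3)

→ sense(dir→west)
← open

→ push(x→west)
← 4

→ move(dir→west)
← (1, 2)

→ sense(dir→south)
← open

→ push(x→south)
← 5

→ move(dir→south)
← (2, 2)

→ sense(dir→south)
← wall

→ sense(dir→west)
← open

→ push(x→west)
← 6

→ move(dir→west)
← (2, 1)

→ sense(dir→south)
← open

→ push(x→south)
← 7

→ move(dir→south)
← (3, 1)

→ sense(dir→south)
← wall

→ sense(dir→west)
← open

→ push(x→west)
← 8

→ move(dir→west)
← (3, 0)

→ sense(dir→south)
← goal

→ move(dir→south)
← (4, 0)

Answer: (4, 0)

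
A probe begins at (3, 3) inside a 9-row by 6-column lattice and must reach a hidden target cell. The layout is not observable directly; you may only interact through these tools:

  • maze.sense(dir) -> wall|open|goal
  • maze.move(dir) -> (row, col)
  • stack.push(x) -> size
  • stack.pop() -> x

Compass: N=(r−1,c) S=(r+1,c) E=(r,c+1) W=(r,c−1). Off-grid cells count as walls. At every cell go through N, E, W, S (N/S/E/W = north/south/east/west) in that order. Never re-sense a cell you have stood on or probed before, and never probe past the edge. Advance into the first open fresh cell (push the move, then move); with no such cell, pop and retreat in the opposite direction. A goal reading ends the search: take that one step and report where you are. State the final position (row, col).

CALL maze.sense[dir=north]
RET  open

CALL stack.push[x=north]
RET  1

CALL maze.move[dir=north]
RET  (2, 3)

CALL maze.sense[dir=north]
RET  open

CALL stack.push[x=north]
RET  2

CALL maze.move[dir=north]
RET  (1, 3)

CALL maze.sense[dir=north]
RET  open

CALL stack.push[x=north]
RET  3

CALL maze.move[dir=north]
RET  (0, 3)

CALL maze.sense[dir=east]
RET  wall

CALL maze.sense[dir=west]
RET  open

CALL stack.push[x=west]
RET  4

CALL maze.move[dir=west]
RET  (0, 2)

CALL maze.sense[dir=west]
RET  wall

CALL maze.sense[dir=south]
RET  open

CALL stack.push[x=south]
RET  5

CALL maze.move[dir=south]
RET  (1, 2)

CALL maze.sense[dir=west]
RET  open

CALL stack.push[x=west]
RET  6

CALL maze.move[dir=west]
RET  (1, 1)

CALL maze.sense[dir=west]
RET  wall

CALL maze.sense[dir=south]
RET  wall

CALL stack.pop[]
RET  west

CALL maze.move[dir=east]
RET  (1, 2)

CALL maze.sense[dir=south]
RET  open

CALL stack.push[x=south]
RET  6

CALL maze.move[dir=south]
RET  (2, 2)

CALL maze.sense[dir=south]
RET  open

CALL stack.push[x=south]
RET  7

CALL maze.move[dir=south]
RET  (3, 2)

CALL maze.sense[dir=west]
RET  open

CALL stack.push[x=west]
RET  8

CALL maze.move[dir=west]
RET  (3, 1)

CALL maze.sense[dir=west]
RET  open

CALL stack.push[x=west]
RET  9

CALL maze.move[dir=west]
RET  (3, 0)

CALL maze.sense[dir=north]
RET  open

CALL stack.push[x=north]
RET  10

CALL maze.move[dir=north]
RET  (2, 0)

CALL stack.pop[]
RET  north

CALL maze.move[dir=south]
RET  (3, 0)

CALL maze.sense[dir=south]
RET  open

CALL stack.push[x=south]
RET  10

CALL maze.move[dir=south]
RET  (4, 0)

CALL maze.sense[dir=east]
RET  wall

CALL maze.sense[dir=south]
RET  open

CALL stack.push[x=south]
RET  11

CALL maze.move[dir=south]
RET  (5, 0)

CALL maze.sense[dir=east]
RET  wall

CALL maze.sense[dir=south]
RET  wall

CALL stack.pop[]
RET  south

CALL maze.move[dir=north]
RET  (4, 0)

CALL stack.pop[]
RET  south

CALL maze.move[dir=north]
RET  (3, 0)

CALL stack.pop[]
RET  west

CALL maze.move[dir=east]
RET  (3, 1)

CALL stack.pop[]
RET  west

CALL maze.move[dir=east]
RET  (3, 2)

CALL maze.sense[dir=south]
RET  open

CALL stack.push[x=south]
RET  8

CALL maze.move[dir=south]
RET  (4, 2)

CALL maze.sense[dir=east]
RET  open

CALL stack.push[x=east]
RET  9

CALL maze.move[dir=east]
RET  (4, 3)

CALL maze.sense[dir=east]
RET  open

CALL stack.push[x=east]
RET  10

CALL maze.move[dir=east]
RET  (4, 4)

CALL maze.sense[dir=north]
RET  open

CALL stack.push[x=north]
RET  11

CALL maze.move[dir=north]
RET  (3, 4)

CALL maze.sense[dir=north]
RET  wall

CALL maze.sense[dir=east]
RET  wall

CALL stack.pop[]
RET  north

CALL maze.move[dir=south]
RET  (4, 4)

CALL maze.sense[dir=east]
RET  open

CALL stack.push[x=east]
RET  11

CALL maze.move[dir=east]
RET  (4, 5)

CALL maze.sense[dir=south]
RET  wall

CALL stack.pop[]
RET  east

CALL maze.move[dir=west]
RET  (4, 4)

CALL maze.sense[dir=south]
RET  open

CALL stack.push[x=south]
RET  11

CALL maze.move[dir=south]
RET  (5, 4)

CALL maze.sense[dir=west]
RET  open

CALL stack.push[x=west]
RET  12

CALL maze.move[dir=west]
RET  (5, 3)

CALL maze.sense[dir=west]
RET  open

CALL stack.push[x=west]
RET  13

CALL maze.move[dir=west]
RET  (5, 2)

CALL maze.sense[dir=south]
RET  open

CALL stack.push[x=south]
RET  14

CALL maze.move[dir=south]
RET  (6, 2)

CALL maze.sense[dir=east]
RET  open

CALL stack.push[x=east]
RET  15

CALL maze.move[dir=east]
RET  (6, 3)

CALL maze.sense[dir=east]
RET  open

CALL stack.push[x=east]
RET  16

CALL maze.move[dir=east]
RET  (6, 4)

CALL maze.sense[dir=east]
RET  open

CALL stack.push[x=east]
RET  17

CALL maze.move[dir=east]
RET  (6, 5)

CALL maze.sense[dir=south]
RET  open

CALL stack.push[x=south]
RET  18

CALL maze.move[dir=south]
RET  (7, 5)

CALL maze.sense[dir=west]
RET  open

CALL stack.push[x=west]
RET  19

CALL maze.move[dir=west]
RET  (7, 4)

CALL maze.sense[dir=west]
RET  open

CALL stack.push[x=west]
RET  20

CALL maze.move[dir=west]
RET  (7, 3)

CALL maze.sense[dir=west]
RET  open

CALL stack.push[x=west]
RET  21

CALL maze.move[dir=west]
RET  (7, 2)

CALL maze.sense[dir=west]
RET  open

CALL stack.push[x=west]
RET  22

CALL maze.move[dir=west]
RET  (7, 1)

CALL maze.sense[dir=north]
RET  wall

CALL maze.sense[dir=west]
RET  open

CALL stack.push[x=west]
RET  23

CALL maze.move[dir=west]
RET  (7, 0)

CALL maze.sense[dir=south]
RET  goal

CALL maze.move[dir=south]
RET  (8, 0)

Answer: (8, 0)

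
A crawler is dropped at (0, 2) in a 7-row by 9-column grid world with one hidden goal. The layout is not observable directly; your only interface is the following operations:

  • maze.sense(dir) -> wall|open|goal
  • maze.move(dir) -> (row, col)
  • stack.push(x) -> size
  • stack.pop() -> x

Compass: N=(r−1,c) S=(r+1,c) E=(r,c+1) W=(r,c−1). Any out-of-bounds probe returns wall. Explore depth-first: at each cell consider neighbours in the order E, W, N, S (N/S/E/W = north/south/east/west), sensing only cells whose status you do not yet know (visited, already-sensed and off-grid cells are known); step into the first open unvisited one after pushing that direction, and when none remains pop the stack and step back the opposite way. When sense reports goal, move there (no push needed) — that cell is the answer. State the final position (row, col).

·→ sense(dir→east)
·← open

·→ push(x→east)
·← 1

·→ move(dir→east)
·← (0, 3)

·→ sense(dir→east)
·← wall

·→ sense(dir→south)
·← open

·→ push(x→south)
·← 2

·→ move(dir→south)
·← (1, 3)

·→ sense(dir→east)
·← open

·→ push(x→east)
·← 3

·→ move(dir→east)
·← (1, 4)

·→ sense(dir→east)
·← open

·→ push(x→east)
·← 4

·→ move(dir→east)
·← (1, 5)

·→ sense(dir→east)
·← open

·→ push(x→east)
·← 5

·→ move(dir→east)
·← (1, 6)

·→ sense(dir→east)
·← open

·→ push(x→east)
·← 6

·→ move(dir→east)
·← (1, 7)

·→ sense(dir→east)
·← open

·→ push(x→east)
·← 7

·→ move(dir→east)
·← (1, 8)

·→ sense(dir→north)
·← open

·→ push(x→north)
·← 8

·→ move(dir→north)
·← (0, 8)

·→ sense(dir→west)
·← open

·→ push(x→west)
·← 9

·→ move(dir→west)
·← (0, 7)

·→ sense(dir→west)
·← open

·→ push(x→west)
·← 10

·→ move(dir→west)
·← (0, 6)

·→ sense(dir→west)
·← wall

·→ pop()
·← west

·→ move(dir→east)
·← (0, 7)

·→ pop()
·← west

·→ move(dir→east)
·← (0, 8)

·→ pop()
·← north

·→ move(dir→south)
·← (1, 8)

·→ sense(dir→south)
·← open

·→ push(x→south)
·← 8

·→ move(dir→south)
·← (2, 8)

·→ sense(dir→west)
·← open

·→ push(x→west)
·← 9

·→ move(dir→west)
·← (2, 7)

·→ sense(dir→west)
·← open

·→ push(x→west)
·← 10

·→ move(dir→west)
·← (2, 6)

·→ sense(dir→west)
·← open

·→ push(x→west)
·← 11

·→ move(dir→west)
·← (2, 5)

·→ sense(dir→west)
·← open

·→ push(x→west)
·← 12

·→ move(dir→west)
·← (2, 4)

·→ sense(dir→west)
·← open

·→ push(x→west)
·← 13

·→ move(dir→west)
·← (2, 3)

·→ sense(dir→west)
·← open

·→ push(x→west)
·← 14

·→ move(dir→west)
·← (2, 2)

·→ sense(dir→west)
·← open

·→ push(x→west)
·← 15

·→ move(dir→west)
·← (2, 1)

·→ sense(dir→west)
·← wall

·→ sense(dir→north)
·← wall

·→ sense(dir→south)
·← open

·→ push(x→south)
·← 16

·→ move(dir→south)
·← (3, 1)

·→ sense(dir→east)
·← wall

·→ sense(dir→west)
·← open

·→ push(x→west)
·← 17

·→ move(dir→west)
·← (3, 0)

·→ sense(dir→south)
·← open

·→ push(x→south)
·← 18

·→ move(dir→south)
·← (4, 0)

·→ sense(dir→east)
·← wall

·→ sense(dir→south)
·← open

·→ push(x→south)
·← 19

·→ move(dir→south)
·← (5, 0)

·→ sense(dir→east)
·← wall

·→ sense(dir→south)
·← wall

·→ pop()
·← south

·→ move(dir→north)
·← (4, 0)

·→ pop()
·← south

·→ move(dir→north)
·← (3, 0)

·→ pop()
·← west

·→ move(dir→east)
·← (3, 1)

·→ pop()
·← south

·→ move(dir→north)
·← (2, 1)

·→ pop()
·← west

·→ move(dir→east)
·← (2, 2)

·→ sense(dir→north)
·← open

·→ push(x→north)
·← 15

·→ move(dir→north)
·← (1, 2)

·→ pop()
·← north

·→ move(dir→south)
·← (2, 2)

·→ pop()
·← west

·→ move(dir→east)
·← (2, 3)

·→ sense(dir→south)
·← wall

·→ pop()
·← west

·→ move(dir→east)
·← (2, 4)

·→ sense(dir→south)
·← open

·→ push(x→south)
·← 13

·→ move(dir→south)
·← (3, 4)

·→ sense(dir→east)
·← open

·→ push(x→east)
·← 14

·→ move(dir→east)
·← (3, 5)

·→ sense(dir→east)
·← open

·→ push(x→east)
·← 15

·→ move(dir→east)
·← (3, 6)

·→ sense(dir→east)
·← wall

·→ sense(dir→south)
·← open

·→ push(x→south)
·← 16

·→ move(dir→south)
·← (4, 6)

·→ sense(dir→east)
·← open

·→ push(x→east)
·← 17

·→ move(dir→east)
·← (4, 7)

·→ sense(dir→east)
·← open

·→ push(x→east)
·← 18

·→ move(dir→east)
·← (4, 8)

·→ sense(dir→north)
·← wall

·→ sense(dir→south)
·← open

·→ push(x→south)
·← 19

·→ move(dir→south)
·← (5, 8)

·→ sense(dir→west)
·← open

·→ push(x→west)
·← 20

·→ move(dir→west)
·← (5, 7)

·→ sense(dir→west)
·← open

·→ push(x→west)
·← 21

·→ move(dir→west)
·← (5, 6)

·→ sense(dir→west)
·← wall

·→ sense(dir→south)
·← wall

·→ pop()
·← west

·→ move(dir→east)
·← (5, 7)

·→ sense(dir→south)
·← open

·→ push(x→south)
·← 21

·→ move(dir→south)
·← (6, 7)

·→ sense(dir→east)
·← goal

·→ move(dir→east)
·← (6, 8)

Answer: (6, 8)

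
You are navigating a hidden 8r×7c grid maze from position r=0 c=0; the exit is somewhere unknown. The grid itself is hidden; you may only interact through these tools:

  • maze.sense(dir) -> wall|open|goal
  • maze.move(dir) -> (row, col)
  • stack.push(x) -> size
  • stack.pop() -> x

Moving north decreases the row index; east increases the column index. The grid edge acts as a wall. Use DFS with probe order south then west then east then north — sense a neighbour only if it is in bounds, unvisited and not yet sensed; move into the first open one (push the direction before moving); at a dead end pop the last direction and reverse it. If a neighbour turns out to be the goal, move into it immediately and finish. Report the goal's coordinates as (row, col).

-> maze.sense(dir: south)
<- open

-> stack.push(x: south)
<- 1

-> maze.move(dir: south)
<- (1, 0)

-> maze.sense(dir: south)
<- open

-> stack.push(x: south)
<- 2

-> maze.move(dir: south)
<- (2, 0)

-> maze.sense(dir: south)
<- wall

-> maze.sense(dir: east)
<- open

-> stack.push(x: east)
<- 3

-> maze.move(dir: east)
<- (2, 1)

-> maze.sense(dir: south)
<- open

-> stack.push(x: south)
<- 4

-> maze.move(dir: south)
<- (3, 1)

-> maze.sense(dir: south)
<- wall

-> maze.sense(dir: east)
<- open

-> stack.push(x: east)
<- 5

-> maze.move(dir: east)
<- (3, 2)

-> maze.sense(dir: south)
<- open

-> stack.push(x: south)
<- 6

-> maze.move(dir: south)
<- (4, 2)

-> maze.sense(dir: south)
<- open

-> stack.push(x: south)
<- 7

-> maze.move(dir: south)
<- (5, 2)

-> maze.sense(dir: south)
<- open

-> stack.push(x: south)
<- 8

-> maze.move(dir: south)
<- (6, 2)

-> maze.sense(dir: south)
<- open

-> stack.push(x: south)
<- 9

-> maze.move(dir: south)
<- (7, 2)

-> maze.sense(dir: west)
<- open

-> stack.push(x: west)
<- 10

-> maze.move(dir: west)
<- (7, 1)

-> maze.sense(dir: west)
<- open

-> stack.push(x: west)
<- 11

-> maze.move(dir: west)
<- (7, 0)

-> maze.sense(dir: north)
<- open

-> stack.push(x: north)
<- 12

-> maze.move(dir: north)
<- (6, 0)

-> maze.sense(dir: east)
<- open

-> stack.push(x: east)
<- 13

-> maze.move(dir: east)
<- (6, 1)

-> maze.sense(dir: north)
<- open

-> stack.push(x: north)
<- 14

-> maze.move(dir: north)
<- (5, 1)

-> maze.sense(dir: west)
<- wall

-> stack.pop()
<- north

-> maze.move(dir: south)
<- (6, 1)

-> stack.pop()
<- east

-> maze.move(dir: west)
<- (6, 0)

-> stack.pop()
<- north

-> maze.move(dir: south)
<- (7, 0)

-> stack.pop()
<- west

-> maze.move(dir: east)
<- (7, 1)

-> stack.pop()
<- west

-> maze.move(dir: east)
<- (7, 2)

-> maze.sense(dir: east)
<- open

-> stack.push(x: east)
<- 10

-> maze.move(dir: east)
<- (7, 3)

-> maze.sense(dir: east)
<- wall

-> maze.sense(dir: north)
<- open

-> stack.push(x: north)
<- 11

-> maze.move(dir: north)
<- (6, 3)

-> maze.sense(dir: east)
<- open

-> stack.push(x: east)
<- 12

-> maze.move(dir: east)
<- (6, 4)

-> maze.sense(dir: east)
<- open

-> stack.push(x: east)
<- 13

-> maze.move(dir: east)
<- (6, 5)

-> maze.sense(dir: south)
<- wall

-> maze.sense(dir: east)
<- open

-> stack.push(x: east)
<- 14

-> maze.move(dir: east)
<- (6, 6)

-> maze.sense(dir: south)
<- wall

-> maze.sense(dir: north)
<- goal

-> maze.move(dir: north)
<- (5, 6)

Answer: (5, 6)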